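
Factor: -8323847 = -1 * 7^1 * 1189121^1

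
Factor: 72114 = 2^1 * 3^1 * 7^1 * 17^1 * 101^1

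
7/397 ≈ 0.0176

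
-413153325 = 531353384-944506709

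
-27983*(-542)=15166786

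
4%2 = 0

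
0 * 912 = 0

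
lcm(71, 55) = 3905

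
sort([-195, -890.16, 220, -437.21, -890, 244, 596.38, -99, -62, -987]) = [-987, -890.16, -890, -437.21, -195, -99, -62, 220, 244, 596.38]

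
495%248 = 247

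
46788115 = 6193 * 7555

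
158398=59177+99221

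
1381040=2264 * 610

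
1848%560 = 168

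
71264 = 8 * 8908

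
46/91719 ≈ 0.000502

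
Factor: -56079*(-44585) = 3^3*5^1*31^1*37^1*67^1*241^1 = 2500282215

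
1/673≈0.00149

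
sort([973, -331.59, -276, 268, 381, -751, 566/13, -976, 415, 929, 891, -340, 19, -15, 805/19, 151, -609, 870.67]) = [-976, -751, -609, -340, -331.59, -276, -15, 19, 805/19, 566/13, 151, 268, 381, 415, 870.67, 891, 929, 973]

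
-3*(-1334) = 4002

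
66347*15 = 995205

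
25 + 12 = 37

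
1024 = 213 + 811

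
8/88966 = 4/44483 ≈ 0.0000899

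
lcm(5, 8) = 40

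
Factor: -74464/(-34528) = 83^(-1)*179^1 = 179/83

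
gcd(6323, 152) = 1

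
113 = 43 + 70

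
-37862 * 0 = 0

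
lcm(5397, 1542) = 10794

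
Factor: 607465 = 5^1*121493^1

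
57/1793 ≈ 0.0318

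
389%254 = 135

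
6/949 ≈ 0.00632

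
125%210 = 125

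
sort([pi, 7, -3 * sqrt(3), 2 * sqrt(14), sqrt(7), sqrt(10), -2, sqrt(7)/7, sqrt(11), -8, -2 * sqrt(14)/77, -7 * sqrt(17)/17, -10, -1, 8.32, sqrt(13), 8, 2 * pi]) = [-10, -8, -3 * sqrt(3), -2, -7 * sqrt(17)/17, -1, -2 * sqrt(14)/77, sqrt(7)/7, sqrt(7), pi, sqrt(10), sqrt(11), sqrt(13), 2 * pi, 7, 2 * sqrt(14), 8, 8.32]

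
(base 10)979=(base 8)1723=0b1111010011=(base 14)4dd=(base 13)5a4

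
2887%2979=2887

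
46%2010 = 46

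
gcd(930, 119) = 1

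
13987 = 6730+7257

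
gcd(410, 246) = 82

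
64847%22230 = 20387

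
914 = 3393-2479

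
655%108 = 7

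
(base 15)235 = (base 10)500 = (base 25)k0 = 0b111110100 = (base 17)1c7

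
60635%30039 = 557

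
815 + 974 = 1789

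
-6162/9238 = -3081/4619 ≈ -0.667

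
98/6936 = 49/3468 ≈ 0.0141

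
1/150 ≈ 0.00667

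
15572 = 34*458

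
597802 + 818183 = 1415985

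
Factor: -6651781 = -1 * 227^1 * 29303^1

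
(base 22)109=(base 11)409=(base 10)493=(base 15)22d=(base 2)111101101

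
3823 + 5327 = 9150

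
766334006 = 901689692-135355686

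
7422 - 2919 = 4503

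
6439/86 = 74 + 75/86≈74.87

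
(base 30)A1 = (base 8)455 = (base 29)AB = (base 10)301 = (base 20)F1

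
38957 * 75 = 2921775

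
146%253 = 146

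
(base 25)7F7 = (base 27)6E5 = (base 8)11225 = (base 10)4757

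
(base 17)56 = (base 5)331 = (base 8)133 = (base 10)91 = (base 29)34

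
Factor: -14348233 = -1*313^1*45841^1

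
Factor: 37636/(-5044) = -1*13^(-1)*97^1 = -97/13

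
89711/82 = 1094 + 3/82 ≈ 1094.04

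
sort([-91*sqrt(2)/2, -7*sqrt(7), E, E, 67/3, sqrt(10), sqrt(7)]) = [-91*sqrt(2)/2, -7*sqrt(7), sqrt(7), E, E, sqrt(10), 67/3]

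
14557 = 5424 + 9133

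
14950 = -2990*(-5)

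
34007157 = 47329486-13322329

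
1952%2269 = 1952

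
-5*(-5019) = 25095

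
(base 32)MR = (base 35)KV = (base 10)731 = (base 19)209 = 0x2DB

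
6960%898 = 674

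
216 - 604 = -388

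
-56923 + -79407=-136330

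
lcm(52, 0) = 0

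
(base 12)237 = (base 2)101001011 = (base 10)331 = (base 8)513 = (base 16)14b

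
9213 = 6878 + 2335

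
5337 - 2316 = 3021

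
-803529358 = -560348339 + -243181019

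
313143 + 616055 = 929198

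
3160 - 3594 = -434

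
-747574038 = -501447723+-246126315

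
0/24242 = 0 = 0.00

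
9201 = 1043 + 8158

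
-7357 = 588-7945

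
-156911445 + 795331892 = 638420447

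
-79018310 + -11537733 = -90556043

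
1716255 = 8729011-7012756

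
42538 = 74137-31599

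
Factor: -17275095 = -1*3^2*5^1*383891^1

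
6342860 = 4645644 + 1697216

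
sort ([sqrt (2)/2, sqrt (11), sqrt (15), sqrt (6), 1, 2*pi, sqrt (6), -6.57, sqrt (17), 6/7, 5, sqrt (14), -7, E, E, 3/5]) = [-7, -6.57, 3/5, sqrt (2)/2, 6/7, 1, sqrt (6), sqrt (6), E, E, sqrt (11), sqrt (14), sqrt (15), sqrt (17), 5, 2*pi]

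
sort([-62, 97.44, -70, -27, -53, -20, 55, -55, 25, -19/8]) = [-70, -62, -55, -53, -27, -20, -19/8, 25, 55, 97.44]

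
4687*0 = 0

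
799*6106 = 4878694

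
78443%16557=12215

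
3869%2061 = 1808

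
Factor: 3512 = 2^3 * 439^1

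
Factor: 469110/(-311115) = -1 * 2^1 * 7^(-1) * 19^1 * 823^1 * 2963^(-1) = -31274/20741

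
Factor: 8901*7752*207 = 2^3*3^5*17^1*19^1*23^2*43^1 = 14283114264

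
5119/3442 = 1 + 1677/3442 ≈ 1.49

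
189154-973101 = -783947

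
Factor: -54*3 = -1*2^1*3^4 = -162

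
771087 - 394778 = 376309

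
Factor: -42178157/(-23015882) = 2^(-1)*7^1*19^2*191^(-1)*16691^1*60251^(-1)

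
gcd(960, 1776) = 48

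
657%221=215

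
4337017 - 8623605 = -4286588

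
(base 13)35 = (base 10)44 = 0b101100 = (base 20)24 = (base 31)1d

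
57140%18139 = 2723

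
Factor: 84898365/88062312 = 2^ (-3) * 5^1 * 13^ (-1) * 17^ (-1) * 19^1 * 16603^ (-1) * 297889^1 = 28299455/29354104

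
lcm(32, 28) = 224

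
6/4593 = 2/1531 ≈ 0.00131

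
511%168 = 7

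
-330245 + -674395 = -1004640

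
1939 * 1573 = 3050047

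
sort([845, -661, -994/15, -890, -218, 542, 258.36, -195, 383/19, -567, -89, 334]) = [-890, -661, -567, -218, -195, -89, -994/15, 383/19, 258.36, 334, 542, 845]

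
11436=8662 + 2774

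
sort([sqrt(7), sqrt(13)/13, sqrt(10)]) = [sqrt(13)/13, sqrt(7), sqrt(10)]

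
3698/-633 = -5 - 533/633 ≈ -5.84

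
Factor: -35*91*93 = -1*3^1*5^1*7^2*13^1*31^1 = -296205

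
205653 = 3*68551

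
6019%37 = 25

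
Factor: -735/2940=-1 * 2^(-2)=-1/4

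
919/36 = 25 + 19/36 ≈ 25.53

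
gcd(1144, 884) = 52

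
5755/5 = 1151 = 1151.00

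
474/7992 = 79/1332 ≈ 0.0593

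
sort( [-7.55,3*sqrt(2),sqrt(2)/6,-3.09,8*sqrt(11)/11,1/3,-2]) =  [-7.55,-3.09,-2,sqrt(2)/6,1/3,8*sqrt(11)/11,3*sqrt(2)]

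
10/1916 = 5/958 ≈ 0.00522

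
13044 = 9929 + 3115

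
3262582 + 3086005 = 6348587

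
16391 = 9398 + 6993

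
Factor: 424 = 2^3*53^1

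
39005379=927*42077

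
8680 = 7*1240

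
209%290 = 209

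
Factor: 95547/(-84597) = -1 * 163^(-1) * 173^(-1) * 31849^1 = -31849/28199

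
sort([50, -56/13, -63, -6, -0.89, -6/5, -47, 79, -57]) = [-63, -57, -47, -6, -56/13, -6/5, -0.89, 50, 79]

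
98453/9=10939 + 2/9 ≈ 10939.22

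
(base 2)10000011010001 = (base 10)8401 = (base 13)3a93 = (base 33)7nj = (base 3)102112011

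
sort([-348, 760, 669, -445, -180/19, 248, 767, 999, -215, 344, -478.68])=[-478.68, -445, -348, -215, -180/19, 248, 344, 669, 760, 767, 999]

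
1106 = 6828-5722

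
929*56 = 52024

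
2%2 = 0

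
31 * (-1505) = -46655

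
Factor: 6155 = 5^1*1231^1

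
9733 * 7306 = 71109298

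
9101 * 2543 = 23143843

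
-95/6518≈-0.0146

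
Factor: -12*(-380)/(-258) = -1*2^3*5^1*19^1*43^(-1) = -760/43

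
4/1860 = 1/465 ≈ 0.00215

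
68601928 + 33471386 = 102073314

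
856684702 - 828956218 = 27728484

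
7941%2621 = 78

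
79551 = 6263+73288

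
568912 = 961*592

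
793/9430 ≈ 0.0841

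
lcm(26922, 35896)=107688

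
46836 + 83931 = 130767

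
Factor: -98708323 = -1*7^1*14101189^1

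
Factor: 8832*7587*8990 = 2^8*3^4*5^1*23^1*29^1*31^1*281^1 = 602405372160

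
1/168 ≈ 0.00595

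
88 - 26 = 62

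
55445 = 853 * 65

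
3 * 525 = 1575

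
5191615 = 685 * 7579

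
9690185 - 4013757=5676428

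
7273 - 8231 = -958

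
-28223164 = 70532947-98756111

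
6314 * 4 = 25256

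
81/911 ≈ 0.0889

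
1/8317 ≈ 0.000120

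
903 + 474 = 1377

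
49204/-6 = -8200 - 2/3 ≈ -8200.67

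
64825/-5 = -12965 = -12965.00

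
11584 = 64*181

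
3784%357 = 214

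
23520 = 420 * 56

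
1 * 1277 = 1277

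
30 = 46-16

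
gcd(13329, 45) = 9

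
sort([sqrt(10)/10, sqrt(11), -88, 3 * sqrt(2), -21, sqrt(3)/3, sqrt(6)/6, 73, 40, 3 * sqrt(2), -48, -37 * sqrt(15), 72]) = [-37 * sqrt(15), -88, -48, -21, sqrt(10)/10, sqrt(6)/6, sqrt(3)/3, sqrt(11), 3 * sqrt(2), 3 * sqrt(2), 40, 72, 73]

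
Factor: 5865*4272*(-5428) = -1*2^6*3^2*5^1*17^1*23^2*59^1*89^1 = -136000059840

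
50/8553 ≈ 0.00585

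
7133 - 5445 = 1688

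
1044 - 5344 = -4300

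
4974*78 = 387972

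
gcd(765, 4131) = 153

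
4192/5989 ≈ 0.700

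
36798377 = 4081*9017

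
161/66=2+29/66 ≈ 2.44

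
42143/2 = 21071 + 1/2 = 21071.50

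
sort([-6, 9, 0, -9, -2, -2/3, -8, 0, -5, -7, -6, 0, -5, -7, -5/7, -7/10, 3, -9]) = [-9, -9, -8, -7, -7, -6, -6, -5, -5, -2, -5/7, -7/10, -2/3, 0, 0, 0, 3, 9]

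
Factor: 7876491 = 3^1*7^1*17^1*22063^1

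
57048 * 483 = 27554184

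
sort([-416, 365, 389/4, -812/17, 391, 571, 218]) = [-416, -812/17, 389/4, 218, 365, 391, 571]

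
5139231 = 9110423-3971192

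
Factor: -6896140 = -1*2^2*5^1*344807^1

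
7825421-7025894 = 799527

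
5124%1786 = 1552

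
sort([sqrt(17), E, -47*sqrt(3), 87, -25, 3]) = [-47*sqrt(3), -25, E, 3, sqrt(17), 87]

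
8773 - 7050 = 1723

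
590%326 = 264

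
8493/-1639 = -57/11≈-5.18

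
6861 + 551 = 7412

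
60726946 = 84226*721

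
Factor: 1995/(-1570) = -1*2^(-1)*3^1*7^1*19^1*157^(-1) = -399/314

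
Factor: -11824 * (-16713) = 2^4 * 3^3 * 619^1 * 739^1 = 197614512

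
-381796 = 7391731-7773527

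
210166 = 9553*22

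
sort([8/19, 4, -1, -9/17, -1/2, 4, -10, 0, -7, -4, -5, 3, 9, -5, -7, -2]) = [-10, -7, -7, -5, -5, -4, -2, -1, -9/17, -1/2, 0, 8/19, 3, 4, 4, 9]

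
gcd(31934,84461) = 1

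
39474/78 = 506 + 1/13 ≈ 506.08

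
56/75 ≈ 0.747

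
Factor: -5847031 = -1*17^1*343943^1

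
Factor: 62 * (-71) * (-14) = 2^2 * 7^1 * 31^1 * 71^1 = 61628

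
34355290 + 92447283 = 126802573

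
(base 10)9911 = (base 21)119k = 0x26b7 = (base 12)589b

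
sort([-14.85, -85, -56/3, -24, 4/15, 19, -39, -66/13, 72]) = [-85, -39, -24, -56/3, -14.85, -66/13, 4/15, 19, 72]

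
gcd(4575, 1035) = 15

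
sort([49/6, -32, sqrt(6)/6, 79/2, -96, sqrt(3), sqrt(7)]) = [-96, -32, sqrt(6)/6, sqrt(3), sqrt(7), 49/6, 79/2]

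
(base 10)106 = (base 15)71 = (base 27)3p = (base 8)152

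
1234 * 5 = 6170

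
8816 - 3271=5545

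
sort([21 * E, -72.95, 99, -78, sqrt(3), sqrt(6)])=[-78, -72.95, sqrt(3), sqrt(6), 21 * E, 99]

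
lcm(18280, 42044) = 420440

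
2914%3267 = 2914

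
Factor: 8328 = 2^3*3^1*347^1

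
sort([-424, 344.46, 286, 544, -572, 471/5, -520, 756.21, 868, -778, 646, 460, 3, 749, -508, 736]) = [-778, -572, -520, -508, -424, 3, 471/5, 286, 344.46, 460, 544, 646, 736, 749, 756.21, 868]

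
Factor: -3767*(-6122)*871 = 2^1*13^1*67^1*3061^1*3767^1 = 20086630954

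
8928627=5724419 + 3204208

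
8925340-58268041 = -49342701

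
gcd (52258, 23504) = 2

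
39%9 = 3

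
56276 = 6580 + 49696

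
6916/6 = 3458/3≈1152.67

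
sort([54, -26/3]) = [-26/3, 54]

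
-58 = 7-65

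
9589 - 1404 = 8185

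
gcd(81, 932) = 1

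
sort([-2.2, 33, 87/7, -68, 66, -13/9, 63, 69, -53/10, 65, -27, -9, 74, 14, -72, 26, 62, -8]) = [-72, -68, -27, -9, -8, -53/10, -2.2, -13/9, 87/7, 14, 26, 33, 62, 63, 65, 66, 69, 74]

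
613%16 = 5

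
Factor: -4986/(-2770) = 3^2*5^(-1) = 9/5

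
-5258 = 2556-7814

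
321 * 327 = 104967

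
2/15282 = 1/7641 ≈ 0.000131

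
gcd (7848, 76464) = 72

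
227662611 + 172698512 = 400361123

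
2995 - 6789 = -3794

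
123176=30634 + 92542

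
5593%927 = 31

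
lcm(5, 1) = 5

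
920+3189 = 4109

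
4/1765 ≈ 0.00227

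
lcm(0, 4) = 0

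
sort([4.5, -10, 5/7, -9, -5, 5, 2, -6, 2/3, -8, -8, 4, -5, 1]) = [-10, -9, -8, -8, -6, -5, -5, 2/3, 5/7, 1, 2, 4, 4.5, 5]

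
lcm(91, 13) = 91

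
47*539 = 25333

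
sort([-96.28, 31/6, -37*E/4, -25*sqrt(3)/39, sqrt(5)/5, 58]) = [-96.28, -37*E/4, -25*sqrt(3)/39, sqrt(5)/5, 31/6, 58]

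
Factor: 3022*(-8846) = -1*2^2*1511^1*4423^1 = -26732612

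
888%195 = 108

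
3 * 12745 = 38235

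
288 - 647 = -359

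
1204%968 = 236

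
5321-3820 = 1501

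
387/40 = 9 + 27/40≈9.68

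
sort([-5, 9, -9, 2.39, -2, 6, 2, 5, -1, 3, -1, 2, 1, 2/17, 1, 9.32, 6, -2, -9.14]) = [-9.14, -9, -5, -2, -2, -1, -1, 2/17, 1, 1, 2, 2, 2.39, 3, 5, 6, 6, 9, 9.32]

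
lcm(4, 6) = 12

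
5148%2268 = 612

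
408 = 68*6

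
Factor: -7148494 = -1 * 2^1 * 3574247^1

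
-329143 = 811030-1140173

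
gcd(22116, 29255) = 1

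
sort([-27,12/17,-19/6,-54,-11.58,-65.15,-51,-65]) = [-65.15,-65,-54,-51,-27,-11.58,-19/6,12/17]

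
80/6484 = 20/1621 ≈ 0.0123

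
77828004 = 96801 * 804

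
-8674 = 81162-89836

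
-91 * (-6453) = 587223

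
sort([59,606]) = [59,606]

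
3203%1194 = 815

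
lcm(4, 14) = 28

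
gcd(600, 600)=600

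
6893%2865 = 1163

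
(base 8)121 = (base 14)5b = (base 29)2n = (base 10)81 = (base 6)213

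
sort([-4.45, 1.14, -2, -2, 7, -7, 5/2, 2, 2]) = [-7, -4.45, -2, -2, 1.14, 2, 2, 5/2, 7]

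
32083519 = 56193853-24110334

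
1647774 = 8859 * 186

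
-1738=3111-4849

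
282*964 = 271848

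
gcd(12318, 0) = 12318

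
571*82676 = 47207996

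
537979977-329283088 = 208696889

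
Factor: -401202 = -1 * 2^1 * 3^2 * 31^1 * 719^1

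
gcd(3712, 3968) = 128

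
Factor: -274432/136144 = -1*2^8*127^(-1) = -256/127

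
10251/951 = 10 + 247/317 ≈ 10.78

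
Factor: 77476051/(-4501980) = -1*2^(-2)*3^(-4)*5^(-1)*7^(-1)*397^(-1)*77476051^1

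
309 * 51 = 15759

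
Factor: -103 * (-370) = 2^1 * 5^1 * 37^1 * 103^1 = 38110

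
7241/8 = 905 + 1/8 ≈ 905.13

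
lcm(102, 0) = 0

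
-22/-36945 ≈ 0.000595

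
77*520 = 40040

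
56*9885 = 553560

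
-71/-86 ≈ 0.826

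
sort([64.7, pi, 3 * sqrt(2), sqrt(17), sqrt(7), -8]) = [-8, sqrt(7), pi, sqrt(17), 3 * sqrt(2), 64.7]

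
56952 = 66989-10037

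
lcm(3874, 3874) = 3874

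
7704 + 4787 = 12491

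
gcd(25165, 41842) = 1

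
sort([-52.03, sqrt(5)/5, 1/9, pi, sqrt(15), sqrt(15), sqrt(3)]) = [-52.03, 1/9, sqrt(5)/5, sqrt(3), pi, sqrt(15), sqrt(15)]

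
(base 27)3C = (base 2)1011101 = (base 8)135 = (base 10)93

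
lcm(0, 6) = 0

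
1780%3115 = 1780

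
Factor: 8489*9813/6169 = 3^1*13^1*31^(-1)*199^(-1)*653^1*3271^1 = 83302557/6169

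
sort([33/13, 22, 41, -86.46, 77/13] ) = [-86.46, 33/13, 77/13, 22, 41] 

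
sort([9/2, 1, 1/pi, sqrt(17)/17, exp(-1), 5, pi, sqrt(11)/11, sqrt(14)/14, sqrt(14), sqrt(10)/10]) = [sqrt(17)/17, sqrt(14)/14, sqrt(11)/11, sqrt(10)/10, 1/pi, exp(-1), 1, pi, sqrt(14), 9/2, 5]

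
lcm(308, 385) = 1540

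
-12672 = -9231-3441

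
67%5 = 2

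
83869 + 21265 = 105134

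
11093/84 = 132 + 5/84 ≈ 132.06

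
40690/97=419 + 47/97 ≈ 419.48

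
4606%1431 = 313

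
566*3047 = 1724602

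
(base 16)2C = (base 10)44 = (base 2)101100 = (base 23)1L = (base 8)54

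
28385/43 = 660 + 5/43 ≈ 660.12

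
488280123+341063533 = 829343656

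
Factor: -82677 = -1*3^1*7^1*31^1*127^1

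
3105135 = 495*6273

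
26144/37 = 706 + 22/37≈706.59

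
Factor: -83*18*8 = -1*2^4*3^2*83^1 = -11952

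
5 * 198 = 990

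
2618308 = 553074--2065234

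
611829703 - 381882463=229947240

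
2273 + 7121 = 9394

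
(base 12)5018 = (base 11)6563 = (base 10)8660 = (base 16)21d4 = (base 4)2013110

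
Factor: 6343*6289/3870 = 2^ (-1)*3^ (-2)*5^ (-1)*19^1*43^ (-1)*331^1*6343^1 = 39891127/3870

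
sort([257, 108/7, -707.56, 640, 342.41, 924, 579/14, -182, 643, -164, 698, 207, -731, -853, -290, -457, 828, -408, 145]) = [-853, -731, -707.56, -457, -408, -290, -182, -164, 108/7, 579/14, 145, 207, 257, 342.41, 640, 643, 698, 828, 924]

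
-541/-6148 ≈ 0.0880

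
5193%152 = 25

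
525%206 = 113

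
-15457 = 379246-394703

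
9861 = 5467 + 4394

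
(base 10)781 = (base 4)30031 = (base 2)1100001101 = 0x30d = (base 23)1am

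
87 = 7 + 80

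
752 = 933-181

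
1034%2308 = 1034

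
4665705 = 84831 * 55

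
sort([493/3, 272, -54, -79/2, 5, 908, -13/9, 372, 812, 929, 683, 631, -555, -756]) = [-756, -555, -54, -79/2, -13/9, 5, 493/3, 272, 372, 631, 683, 812, 908, 929]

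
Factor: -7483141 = -1*7483141^1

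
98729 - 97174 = 1555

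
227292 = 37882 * 6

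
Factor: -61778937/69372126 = -1*2^(-1)*3^(-4)*11^1*19^1*37^1*349^(-1)*409^(-1)*2663^1 = -20592979/23124042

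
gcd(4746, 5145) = 21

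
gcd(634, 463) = 1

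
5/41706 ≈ 0.000120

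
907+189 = 1096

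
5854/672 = 2927/336 ≈ 8.71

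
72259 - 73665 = -1406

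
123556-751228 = -627672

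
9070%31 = 18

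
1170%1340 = 1170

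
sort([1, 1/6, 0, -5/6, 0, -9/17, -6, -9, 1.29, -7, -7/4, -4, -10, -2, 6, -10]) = [-10, -10, -9, -7, -6, -4, -2, -7/4, -5/6, -9/17, 0, 0, 1/6, 1, 1.29, 6]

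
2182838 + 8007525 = 10190363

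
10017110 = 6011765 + 4005345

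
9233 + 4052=13285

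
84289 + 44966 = 129255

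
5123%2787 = 2336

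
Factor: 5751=3^4 * 71^1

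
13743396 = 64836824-51093428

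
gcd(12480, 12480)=12480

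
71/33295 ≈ 0.00213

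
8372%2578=638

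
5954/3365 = 1 + 2589/3365 ≈ 1.77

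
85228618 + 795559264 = 880787882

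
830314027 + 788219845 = 1618533872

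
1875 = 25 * 75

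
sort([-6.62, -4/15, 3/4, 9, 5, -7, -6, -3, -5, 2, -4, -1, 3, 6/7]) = [-7, -6.62, -6, -5, -4, -3, -1, -4/15, 3/4, 6/7, 2, 3, 5, 9]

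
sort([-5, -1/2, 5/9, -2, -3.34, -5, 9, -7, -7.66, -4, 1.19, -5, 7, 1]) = [-7.66, -7, -5, -5, -5, -4, -3.34, -2, -1/2, 5/9, 1, 1.19, 7, 9]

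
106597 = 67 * 1591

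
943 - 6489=-5546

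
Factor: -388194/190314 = -1*3^(-1)*23^1*29^1*109^(-1) = -667/327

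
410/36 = 205/18 ≈ 11.39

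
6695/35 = 1339/7 ≈ 191.29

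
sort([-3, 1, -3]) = [-3, -3, 1]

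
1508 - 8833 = -7325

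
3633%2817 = 816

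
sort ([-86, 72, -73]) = [-86, -73, 72]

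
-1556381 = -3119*499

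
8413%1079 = 860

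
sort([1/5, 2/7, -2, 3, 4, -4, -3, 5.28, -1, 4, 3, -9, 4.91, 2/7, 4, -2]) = [-9, -4, -3, -2, -2, -1, 1/5, 2/7, 2/7, 3, 3, 4, 4, 4, 4.91, 5.28]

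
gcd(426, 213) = 213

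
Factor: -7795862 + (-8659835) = -1 * 1321^1 * 12457^1 = -16455697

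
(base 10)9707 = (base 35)7wc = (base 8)22753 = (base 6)112535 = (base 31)a34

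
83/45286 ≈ 0.00183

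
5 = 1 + 4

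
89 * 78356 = 6973684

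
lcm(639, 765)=54315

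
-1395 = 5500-6895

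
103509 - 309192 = -205683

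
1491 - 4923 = -3432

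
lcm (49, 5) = 245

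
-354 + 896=542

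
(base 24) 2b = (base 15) 3e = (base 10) 59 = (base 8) 73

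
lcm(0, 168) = 0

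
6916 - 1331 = 5585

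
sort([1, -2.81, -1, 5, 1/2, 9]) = [-2.81, -1, 1/2, 1, 5, 9]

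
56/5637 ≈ 0.00993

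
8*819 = 6552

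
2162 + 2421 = 4583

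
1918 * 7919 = 15188642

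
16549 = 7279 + 9270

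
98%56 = 42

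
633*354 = 224082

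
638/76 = 319/38 ≈ 8.39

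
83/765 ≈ 0.108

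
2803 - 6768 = -3965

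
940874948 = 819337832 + 121537116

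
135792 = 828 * 164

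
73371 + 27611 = 100982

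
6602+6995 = 13597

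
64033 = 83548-19515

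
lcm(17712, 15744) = 141696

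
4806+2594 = 7400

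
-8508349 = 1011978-9520327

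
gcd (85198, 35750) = 2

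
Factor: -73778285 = -1 * 5^1 * 7^1 * 83^1 * 109^1 * 233^1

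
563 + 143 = 706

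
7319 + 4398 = 11717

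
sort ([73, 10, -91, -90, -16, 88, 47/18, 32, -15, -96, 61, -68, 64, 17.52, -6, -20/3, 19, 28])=[-96, -91, -90, -68, -16, -15, -20/3, -6, 47/18, 10, 17.52, 19, 28, 32, 61, 64, 73, 88]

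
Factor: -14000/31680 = -1*2^(-2)*3^(-2)*5^2*7^1*11^(-1) = -175/396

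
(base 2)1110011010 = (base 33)rv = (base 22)1jk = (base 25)1bm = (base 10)922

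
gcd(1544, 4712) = 8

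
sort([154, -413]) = [-413, 154]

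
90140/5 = 18028 = 18028.00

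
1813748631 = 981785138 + 831963493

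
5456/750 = 7 + 103/375 ≈ 7.27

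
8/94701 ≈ 0.0000845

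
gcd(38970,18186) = 2598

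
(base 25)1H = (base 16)2A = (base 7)60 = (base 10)42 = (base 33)19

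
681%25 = 6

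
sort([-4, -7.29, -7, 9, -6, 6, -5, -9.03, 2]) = [-9.03, -7.29, -7, -6, -5, -4, 2, 6, 9]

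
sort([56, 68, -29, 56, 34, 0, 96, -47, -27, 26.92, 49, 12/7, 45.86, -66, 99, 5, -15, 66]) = [-66, -47, -29, -27, -15, 0, 12/7, 5, 26.92, 34, 45.86, 49, 56, 56, 66, 68, 96, 99]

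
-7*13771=-96397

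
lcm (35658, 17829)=35658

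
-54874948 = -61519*892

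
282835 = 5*56567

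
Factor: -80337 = -1 * 3^1 * 61^1 * 439^1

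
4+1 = 5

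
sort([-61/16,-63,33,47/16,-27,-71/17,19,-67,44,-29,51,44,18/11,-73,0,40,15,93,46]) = [-73,-67,-63,-29,-27,-71/17,-61/16,0,18/11,47/16,15,19,33,40,44,44,46,51,93]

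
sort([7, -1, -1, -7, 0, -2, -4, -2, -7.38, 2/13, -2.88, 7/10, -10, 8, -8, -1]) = [-10, -8, -7.38, -7, -4, -2.88, -2, -2, -1, -1, -1, 0, 2/13, 7/10, 7, 8]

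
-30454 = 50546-81000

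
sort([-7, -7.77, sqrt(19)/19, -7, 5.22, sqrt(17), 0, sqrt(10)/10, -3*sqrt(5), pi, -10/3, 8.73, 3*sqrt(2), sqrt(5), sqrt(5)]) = [-7.77, -7, -7, -3*sqrt(5), -10/3, 0, sqrt(19)/19, sqrt(10)/10, sqrt(5), sqrt(5), pi, sqrt(17), 3*sqrt(2), 5.22, 8.73]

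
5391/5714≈0.943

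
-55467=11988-67455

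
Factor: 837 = 3^3*31^1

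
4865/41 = 118 + 27/41 ≈ 118.66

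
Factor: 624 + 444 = 2^2*3^1*89^1 = 1068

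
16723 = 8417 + 8306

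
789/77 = 10 + 19/77 ≈ 10.25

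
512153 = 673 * 761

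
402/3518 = 201/1759 ≈ 0.114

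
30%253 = 30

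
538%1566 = 538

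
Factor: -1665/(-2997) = 3^(-2)*5^1 = 5/9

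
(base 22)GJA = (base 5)230142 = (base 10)8172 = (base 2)1111111101100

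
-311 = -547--236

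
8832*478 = 4221696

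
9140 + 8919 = 18059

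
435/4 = 108 + 3/4 = 108.75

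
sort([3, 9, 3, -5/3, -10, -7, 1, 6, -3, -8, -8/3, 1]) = [-10, -8, -7, -3, -8/3, -5/3, 1, 1, 3, 3, 6, 9]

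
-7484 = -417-7067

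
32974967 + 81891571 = 114866538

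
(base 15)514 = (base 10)1144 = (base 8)2170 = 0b10001111000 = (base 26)1i0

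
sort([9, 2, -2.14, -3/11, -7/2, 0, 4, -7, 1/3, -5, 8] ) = [-7, -5, -7/2, -2.14, -3/11, 0, 1/3, 2, 4, 8, 9] 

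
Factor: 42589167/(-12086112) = -1*2^(-5)*1487^1*9547^1*125897^(-1) = -14196389/4028704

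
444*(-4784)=-2124096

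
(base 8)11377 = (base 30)5c3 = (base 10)4863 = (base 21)b0c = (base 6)34303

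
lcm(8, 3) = 24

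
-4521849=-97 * 46617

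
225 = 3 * 75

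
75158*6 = 450948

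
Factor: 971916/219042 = 2^1 * 3^(-1) * 11^1 * 37^1 * 43^(-1) * 199^1 * 283^(-1) = 161986/36507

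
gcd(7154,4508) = 98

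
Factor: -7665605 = -1*5^1*419^1*3659^1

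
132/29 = 4 + 16/29 ≈ 4.55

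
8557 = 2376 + 6181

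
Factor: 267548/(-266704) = -1*2^(-2)*79^(-1)*317^1 = -317/316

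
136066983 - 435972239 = -299905256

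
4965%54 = 51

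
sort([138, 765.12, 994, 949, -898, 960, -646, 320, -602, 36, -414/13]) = [-898, -646, -602, -414/13, 36, 138, 320, 765.12, 949, 960, 994]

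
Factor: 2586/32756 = 2^(-1) * 3^1 * 19^(-1) = 3/38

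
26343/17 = 1549 + 10/17 ≈ 1549.59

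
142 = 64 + 78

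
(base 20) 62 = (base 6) 322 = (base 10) 122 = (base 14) 8a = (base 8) 172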